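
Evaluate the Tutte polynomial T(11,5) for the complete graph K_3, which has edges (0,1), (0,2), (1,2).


T(K_3; x,y) = x^2 + x + y.
T(11,5) = 121 + 11 + 5 = 137.

137


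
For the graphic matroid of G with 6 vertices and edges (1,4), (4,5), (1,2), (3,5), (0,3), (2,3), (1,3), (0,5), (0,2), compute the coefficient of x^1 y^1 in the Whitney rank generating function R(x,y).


R(x,y) = sum over A in 2^E of x^(r(E)-r(A)) * y^(|A|-r(A)).
G has 6 vertices, 9 edges. r(E) = 5.
Enumerate all 2^9 = 512 subsets.
Count subsets with r(E)-r(A)=1 and |A|-r(A)=1: 58.

58


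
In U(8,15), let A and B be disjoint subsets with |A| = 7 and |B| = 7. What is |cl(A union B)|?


|A union B| = 7 + 7 = 14 (disjoint).
In U(8,15), cl(S) = S if |S| < 8, else cl(S) = E.
Since 14 >= 8, cl(A union B) = E.
|cl(A union B)| = 15.

15


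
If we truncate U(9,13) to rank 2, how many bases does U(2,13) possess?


Truncating U(9,13) to rank 2 gives U(2,13).
Bases of U(2,13) are all 2-element subsets of 13 elements.
Number of bases = C(13,2) = (13 * 12) / (1 * 2) = 78.

78


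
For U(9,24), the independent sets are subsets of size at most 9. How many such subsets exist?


Independent sets of U(9,24) are all subsets of size <= 9.
Count = C(24,0) + C(24,1) + C(24,2) + C(24,3) + C(24,4) + C(24,5) + C(24,6) + C(24,7) + C(24,8) + C(24,9)
     = 1 + 24 + 276 + 2024 + 10626 + 42504 + 134596 + 346104 + 735471 + 1307504
     = 2579130.

2579130


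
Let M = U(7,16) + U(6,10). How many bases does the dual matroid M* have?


(M1+M2)* = M1* + M2*.
M1* = U(9,16), bases: C(16,9) = 11440.
M2* = U(4,10), bases: C(10,4) = 210.
|B(M*)| = 11440 * 210 = 2402400.

2402400


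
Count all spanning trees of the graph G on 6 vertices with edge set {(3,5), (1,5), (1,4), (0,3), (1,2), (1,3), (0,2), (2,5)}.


By Kirchhoff's matrix tree theorem, the number of spanning trees equals
the determinant of any cofactor of the Laplacian matrix L.
G has 6 vertices and 8 edges.
Computing the (5 x 5) cofactor determinant gives 24.

24


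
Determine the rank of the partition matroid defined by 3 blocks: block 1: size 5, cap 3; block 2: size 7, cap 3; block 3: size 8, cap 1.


Rank of a partition matroid = sum of min(|Si|, ci) for each block.
= min(5,3) + min(7,3) + min(8,1)
= 3 + 3 + 1
= 7.

7


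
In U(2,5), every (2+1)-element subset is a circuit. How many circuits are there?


In U(2,5), circuits are the (3)-element subsets.
Any set of 3 elements is dependent, and removing any one element gives
an independent set of size 2, so it is a minimal dependent set.
Number of circuits = C(5,3) = 5! / (3! * 2!) = 10.

10


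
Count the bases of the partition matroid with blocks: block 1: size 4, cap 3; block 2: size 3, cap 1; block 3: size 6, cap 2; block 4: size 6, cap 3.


A basis picks exactly ci elements from block i.
Number of bases = product of C(|Si|, ci).
= C(4,3) * C(3,1) * C(6,2) * C(6,3)
= 4 * 3 * 15 * 20
= 3600.

3600


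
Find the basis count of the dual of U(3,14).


The dual of U(r,n) is U(n-r, n) = U(11,14).
Bases of U(11,14) are all (11)-element subsets.
|B(M*)| = C(14,11) = 14! / (11! * 3!) = 364.

364


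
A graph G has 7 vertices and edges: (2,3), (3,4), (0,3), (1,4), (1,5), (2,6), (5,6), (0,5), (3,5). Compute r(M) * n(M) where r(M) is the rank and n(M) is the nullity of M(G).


r(M) = |V| - c = 7 - 1 = 6.
nullity = |E| - r(M) = 9 - 6 = 3.
Product = 6 * 3 = 18.

18


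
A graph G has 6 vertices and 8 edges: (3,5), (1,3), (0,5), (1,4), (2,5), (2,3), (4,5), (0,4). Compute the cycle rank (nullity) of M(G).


Cycle rank (nullity) = |E| - r(M) = |E| - (|V| - c).
|E| = 8, |V| = 6, c = 1.
Nullity = 8 - (6 - 1) = 8 - 5 = 3.

3


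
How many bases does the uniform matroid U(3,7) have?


Bases of U(3,7) are all 3-element subsets of the 7-element ground set.
Number of bases = C(7,3).
C(7,3) = (7 * 6 * 5) / (1 * 2 * 3) = 35.

35


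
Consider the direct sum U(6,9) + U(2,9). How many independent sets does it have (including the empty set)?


For a direct sum, |I(M1+M2)| = |I(M1)| * |I(M2)|.
|I(U(6,9))| = sum C(9,k) for k=0..6 = 466.
|I(U(2,9))| = sum C(9,k) for k=0..2 = 46.
Total = 466 * 46 = 21436.

21436


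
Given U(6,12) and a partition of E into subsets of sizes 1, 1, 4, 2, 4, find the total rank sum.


r(Ai) = min(|Ai|, 6) for each part.
Sum = min(1,6) + min(1,6) + min(4,6) + min(2,6) + min(4,6)
    = 1 + 1 + 4 + 2 + 4
    = 12.

12


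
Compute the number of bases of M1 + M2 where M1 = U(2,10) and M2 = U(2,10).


Bases of a direct sum M1 + M2: |B| = |B(M1)| * |B(M2)|.
|B(U(2,10))| = C(10,2) = 45.
|B(U(2,10))| = C(10,2) = 45.
Total bases = 45 * 45 = 2025.

2025


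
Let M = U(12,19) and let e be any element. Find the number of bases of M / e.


Contracting e from U(12,19) gives U(11,18).
Bases of U(11,18) = C(18,11) = 31824.

31824


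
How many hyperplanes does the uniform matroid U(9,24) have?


Hyperplanes of U(9,24) are flats of rank 8.
In a uniform matroid, these are exactly the (8)-element subsets.
Count = C(24,8) = 24! / (8! * 16!) = 735471.

735471


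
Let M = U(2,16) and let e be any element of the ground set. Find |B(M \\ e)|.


Deleting e from U(2,16) gives U(2,15) since n > r.
Bases of U(2,15) = (15 choose 2) = 105.

105


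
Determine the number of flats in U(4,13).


Flats of U(4,13): every subset of size < 4 is a flat, plus E itself.
Count = (13 choose 0) + (13 choose 1) + (13 choose 2) + (13 choose 3) + 1
     = 1 + 13 + 78 + 286 + 1
     = 379.

379


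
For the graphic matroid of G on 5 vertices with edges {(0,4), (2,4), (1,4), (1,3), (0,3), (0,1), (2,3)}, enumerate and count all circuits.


A circuit in a graphic matroid = edge set of a simple cycle.
G has 5 vertices and 7 edges.
Enumerating all minimal edge subsets forming cycles...
Total circuits found: 7.

7


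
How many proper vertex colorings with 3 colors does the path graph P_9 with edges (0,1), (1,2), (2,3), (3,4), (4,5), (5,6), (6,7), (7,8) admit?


P(P_9, k) = k * (k-1)^(8).
P(3) = 3 * 2^8 = 3 * 256 = 768.

768


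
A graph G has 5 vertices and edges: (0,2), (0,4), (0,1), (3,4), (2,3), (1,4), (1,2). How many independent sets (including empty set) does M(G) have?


An independent set in a graphic matroid is an acyclic edge subset.
G has 5 vertices and 7 edges.
Enumerate all 2^7 = 128 subsets, checking for acyclicity.
Total independent sets = 86.

86


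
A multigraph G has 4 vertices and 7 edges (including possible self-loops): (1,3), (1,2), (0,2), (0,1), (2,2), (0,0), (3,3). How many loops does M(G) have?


In a graphic matroid, a loop is a self-loop edge (u,u) with rank 0.
Examining all 7 edges for self-loops...
Self-loops found: (2,2), (0,0), (3,3)
Number of loops = 3.

3


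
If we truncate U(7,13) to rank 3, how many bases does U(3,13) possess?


Truncating U(7,13) to rank 3 gives U(3,13).
Bases of U(3,13) are all 3-element subsets of 13 elements.
Number of bases = C(13,3) = 13! / (3! * 10!) = 286.

286


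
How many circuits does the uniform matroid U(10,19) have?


In U(10,19), circuits are the (11)-element subsets.
Any set of 11 elements is dependent, and removing any one element gives
an independent set of size 10, so it is a minimal dependent set.
Number of circuits = (19 choose 11) = 75582.

75582


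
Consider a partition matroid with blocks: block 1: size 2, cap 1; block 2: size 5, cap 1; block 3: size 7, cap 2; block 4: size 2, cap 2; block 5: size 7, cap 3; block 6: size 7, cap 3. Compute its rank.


Rank of a partition matroid = sum of min(|Si|, ci) for each block.
= min(2,1) + min(5,1) + min(7,2) + min(2,2) + min(7,3) + min(7,3)
= 1 + 1 + 2 + 2 + 3 + 3
= 12.

12


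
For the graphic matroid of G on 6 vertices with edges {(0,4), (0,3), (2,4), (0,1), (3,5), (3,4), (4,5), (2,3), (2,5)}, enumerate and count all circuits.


A circuit in a graphic matroid = edge set of a simple cycle.
G has 6 vertices and 9 edges.
Enumerating all minimal edge subsets forming cycles...
Total circuits found: 12.

12


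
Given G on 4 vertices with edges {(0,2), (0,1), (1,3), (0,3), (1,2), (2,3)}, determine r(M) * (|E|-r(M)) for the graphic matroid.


r(M) = |V| - c = 4 - 1 = 3.
nullity = |E| - r(M) = 6 - 3 = 3.
Product = 3 * 3 = 9.

9


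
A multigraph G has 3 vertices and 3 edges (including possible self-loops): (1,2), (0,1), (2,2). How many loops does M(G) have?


In a graphic matroid, a loop is a self-loop edge (u,u) with rank 0.
Examining all 3 edges for self-loops...
Self-loops found: (2,2)
Number of loops = 1.

1


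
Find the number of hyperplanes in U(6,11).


Hyperplanes of U(6,11) are flats of rank 5.
In a uniform matroid, these are exactly the (5)-element subsets.
Count = C(11,5) = 462.

462


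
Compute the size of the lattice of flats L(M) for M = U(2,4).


Flats of U(2,4): every subset of size < 2 is a flat, plus E itself.
Count = C(4,0) + C(4,1) + 1
     = 1 + 4 + 1
     = 6.

6


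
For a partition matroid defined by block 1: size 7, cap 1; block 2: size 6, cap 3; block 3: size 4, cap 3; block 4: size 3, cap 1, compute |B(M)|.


A basis picks exactly ci elements from block i.
Number of bases = product of C(|Si|, ci).
= C(7,1) * C(6,3) * C(4,3) * C(3,1)
= 7 * 20 * 4 * 3
= 1680.

1680


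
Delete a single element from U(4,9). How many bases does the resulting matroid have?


Deleting e from U(4,9) gives U(4,8) since n > r.
Bases of U(4,8) = (8 choose 4) = 70.

70


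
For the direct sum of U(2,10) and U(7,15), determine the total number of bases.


Bases of a direct sum M1 + M2: |B| = |B(M1)| * |B(M2)|.
|B(U(2,10))| = C(10,2) = 45.
|B(U(7,15))| = C(15,7) = 6435.
Total bases = 45 * 6435 = 289575.

289575


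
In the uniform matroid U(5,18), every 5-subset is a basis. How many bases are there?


Bases of U(5,18) are all 5-element subsets of the 18-element ground set.
Number of bases = C(18,5).
C(18,5) = 18! / (5! * 13!) = 8568.

8568


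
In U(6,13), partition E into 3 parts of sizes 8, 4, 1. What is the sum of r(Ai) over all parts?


r(Ai) = min(|Ai|, 6) for each part.
Sum = min(8,6) + min(4,6) + min(1,6)
    = 6 + 4 + 1
    = 11.

11


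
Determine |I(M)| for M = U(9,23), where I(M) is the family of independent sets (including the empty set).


Independent sets of U(9,23) are all subsets of size <= 9.
Count = (23 choose 0) + (23 choose 1) + (23 choose 2) + (23 choose 3) + (23 choose 4) + (23 choose 5) + (23 choose 6) + (23 choose 7) + (23 choose 8) + (23 choose 9)
     = 1 + 23 + 253 + 1771 + 8855 + 33649 + 100947 + 245157 + 490314 + 817190
     = 1698160.

1698160


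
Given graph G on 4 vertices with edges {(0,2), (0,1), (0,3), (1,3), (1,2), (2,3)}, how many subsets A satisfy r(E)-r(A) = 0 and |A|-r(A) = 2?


R(x,y) = sum over A in 2^E of x^(r(E)-r(A)) * y^(|A|-r(A)).
G has 4 vertices, 6 edges. r(E) = 3.
Enumerate all 2^6 = 64 subsets.
Count subsets with r(E)-r(A)=0 and |A|-r(A)=2: 6.

6


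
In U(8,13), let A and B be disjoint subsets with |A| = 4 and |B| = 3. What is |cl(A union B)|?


|A union B| = 4 + 3 = 7 (disjoint).
In U(8,13), cl(S) = S if |S| < 8, else cl(S) = E.
Since 7 < 8, cl(A union B) = A union B.
|cl(A union B)| = 7.

7


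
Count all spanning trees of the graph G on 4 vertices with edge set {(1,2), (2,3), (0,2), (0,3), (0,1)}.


By Kirchhoff's matrix tree theorem, the number of spanning trees equals
the determinant of any cofactor of the Laplacian matrix L.
G has 4 vertices and 5 edges.
Computing the (3 x 3) cofactor determinant gives 8.

8


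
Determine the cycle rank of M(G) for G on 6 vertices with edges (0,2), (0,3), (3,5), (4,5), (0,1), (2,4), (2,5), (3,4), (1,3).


Cycle rank (nullity) = |E| - r(M) = |E| - (|V| - c).
|E| = 9, |V| = 6, c = 1.
Nullity = 9 - (6 - 1) = 9 - 5 = 4.

4


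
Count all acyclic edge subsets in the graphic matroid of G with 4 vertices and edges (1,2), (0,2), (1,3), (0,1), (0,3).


An independent set in a graphic matroid is an acyclic edge subset.
G has 4 vertices and 5 edges.
Enumerate all 2^5 = 32 subsets, checking for acyclicity.
Total independent sets = 24.

24


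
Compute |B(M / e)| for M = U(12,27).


Contracting e from U(12,27) gives U(11,26).
Bases of U(11,26) = (26 choose 11) = 7726160.

7726160


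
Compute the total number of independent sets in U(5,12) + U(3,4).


For a direct sum, |I(M1+M2)| = |I(M1)| * |I(M2)|.
|I(U(5,12))| = sum C(12,k) for k=0..5 = 1586.
|I(U(3,4))| = sum C(4,k) for k=0..3 = 15.
Total = 1586 * 15 = 23790.

23790


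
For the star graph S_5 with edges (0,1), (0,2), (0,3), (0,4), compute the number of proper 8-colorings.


P(tree, k) = k * (k-1)^(4) for any tree on 5 vertices.
P(8) = 8 * 7^4 = 8 * 2401 = 19208.

19208


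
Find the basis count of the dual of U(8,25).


The dual of U(r,n) is U(n-r, n) = U(17,25).
Bases of U(17,25) are all (17)-element subsets.
|B(M*)| = C(25,17) = 1081575.

1081575


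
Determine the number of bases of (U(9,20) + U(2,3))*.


(M1+M2)* = M1* + M2*.
M1* = U(11,20), bases: C(20,11) = 167960.
M2* = U(1,3), bases: C(3,1) = 3.
|B(M*)| = 167960 * 3 = 503880.

503880


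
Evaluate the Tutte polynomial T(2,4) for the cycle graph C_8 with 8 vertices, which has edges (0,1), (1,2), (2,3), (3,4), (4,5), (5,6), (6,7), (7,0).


T(C_8; x,y) = x + x^2 + ... + x^(7) + y.
T(2,4) = 2^1 + 2^2 + 2^3 + 2^4 + 2^5 + 2^6 + 2^7 + 4
= 2 + 4 + 8 + 16 + 32 + 64 + 128 + 4
= 258.

258


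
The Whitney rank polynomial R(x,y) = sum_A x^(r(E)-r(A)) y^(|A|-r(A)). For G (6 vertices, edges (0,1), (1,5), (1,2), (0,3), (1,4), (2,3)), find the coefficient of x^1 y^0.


R(x,y) = sum over A in 2^E of x^(r(E)-r(A)) * y^(|A|-r(A)).
G has 6 vertices, 6 edges. r(E) = 5.
Enumerate all 2^6 = 64 subsets.
Count subsets with r(E)-r(A)=1 and |A|-r(A)=0: 14.

14


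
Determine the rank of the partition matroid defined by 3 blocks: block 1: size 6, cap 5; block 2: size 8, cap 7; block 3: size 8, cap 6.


Rank of a partition matroid = sum of min(|Si|, ci) for each block.
= min(6,5) + min(8,7) + min(8,6)
= 5 + 7 + 6
= 18.

18


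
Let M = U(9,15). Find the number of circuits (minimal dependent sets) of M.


In U(9,15), circuits are the (10)-element subsets.
Any set of 10 elements is dependent, and removing any one element gives
an independent set of size 9, so it is a minimal dependent set.
Number of circuits = C(15,10) = 15! / (10! * 5!) = 3003.

3003


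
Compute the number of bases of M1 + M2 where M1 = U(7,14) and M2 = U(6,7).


Bases of a direct sum M1 + M2: |B| = |B(M1)| * |B(M2)|.
|B(U(7,14))| = C(14,7) = 3432.
|B(U(6,7))| = C(7,6) = 7.
Total bases = 3432 * 7 = 24024.

24024


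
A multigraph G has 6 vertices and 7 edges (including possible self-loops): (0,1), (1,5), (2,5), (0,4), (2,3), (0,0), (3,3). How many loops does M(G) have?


In a graphic matroid, a loop is a self-loop edge (u,u) with rank 0.
Examining all 7 edges for self-loops...
Self-loops found: (0,0), (3,3)
Number of loops = 2.

2


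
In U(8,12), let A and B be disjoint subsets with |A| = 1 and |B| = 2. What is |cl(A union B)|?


|A union B| = 1 + 2 = 3 (disjoint).
In U(8,12), cl(S) = S if |S| < 8, else cl(S) = E.
Since 3 < 8, cl(A union B) = A union B.
|cl(A union B)| = 3.

3


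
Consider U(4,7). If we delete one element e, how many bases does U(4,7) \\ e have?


Deleting e from U(4,7) gives U(4,6) since n > r.
Bases of U(4,6) = (6 choose 4) = 15.

15


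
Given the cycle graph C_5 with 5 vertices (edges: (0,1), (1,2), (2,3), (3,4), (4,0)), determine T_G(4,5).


T(C_5; x,y) = x + x^2 + ... + x^(4) + y.
T(4,5) = 4^1 + 4^2 + 4^3 + 4^4 + 5
= 4 + 16 + 64 + 256 + 5
= 345.

345


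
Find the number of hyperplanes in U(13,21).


Hyperplanes of U(13,21) are flats of rank 12.
In a uniform matroid, these are exactly the (12)-element subsets.
Count = C(21,12) = 21! / (12! * 9!) = 293930.

293930


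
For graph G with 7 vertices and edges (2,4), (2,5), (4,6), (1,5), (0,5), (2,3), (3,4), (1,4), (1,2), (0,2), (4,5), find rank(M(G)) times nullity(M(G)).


r(M) = |V| - c = 7 - 1 = 6.
nullity = |E| - r(M) = 11 - 6 = 5.
Product = 6 * 5 = 30.

30


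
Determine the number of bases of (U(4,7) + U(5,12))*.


(M1+M2)* = M1* + M2*.
M1* = U(3,7), bases: C(7,3) = 35.
M2* = U(7,12), bases: C(12,7) = 792.
|B(M*)| = 35 * 792 = 27720.

27720


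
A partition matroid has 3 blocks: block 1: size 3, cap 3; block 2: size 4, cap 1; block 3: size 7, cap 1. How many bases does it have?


A basis picks exactly ci elements from block i.
Number of bases = product of C(|Si|, ci).
= C(3,3) * C(4,1) * C(7,1)
= 1 * 4 * 7
= 28.

28


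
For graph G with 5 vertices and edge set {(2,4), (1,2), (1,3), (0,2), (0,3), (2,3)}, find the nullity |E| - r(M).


Cycle rank (nullity) = |E| - r(M) = |E| - (|V| - c).
|E| = 6, |V| = 5, c = 1.
Nullity = 6 - (5 - 1) = 6 - 4 = 2.

2


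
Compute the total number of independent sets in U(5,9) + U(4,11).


For a direct sum, |I(M1+M2)| = |I(M1)| * |I(M2)|.
|I(U(5,9))| = sum C(9,k) for k=0..5 = 382.
|I(U(4,11))| = sum C(11,k) for k=0..4 = 562.
Total = 382 * 562 = 214684.

214684


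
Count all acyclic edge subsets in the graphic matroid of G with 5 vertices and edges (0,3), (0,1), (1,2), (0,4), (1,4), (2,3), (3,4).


An independent set in a graphic matroid is an acyclic edge subset.
G has 5 vertices and 7 edges.
Enumerate all 2^7 = 128 subsets, checking for acyclicity.
Total independent sets = 86.

86


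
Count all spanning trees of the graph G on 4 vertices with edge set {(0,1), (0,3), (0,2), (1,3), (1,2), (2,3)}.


By Kirchhoff's matrix tree theorem, the number of spanning trees equals
the determinant of any cofactor of the Laplacian matrix L.
G has 4 vertices and 6 edges.
Computing the (3 x 3) cofactor determinant gives 16.

16


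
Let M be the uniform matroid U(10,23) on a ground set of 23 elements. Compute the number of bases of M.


Bases of U(10,23) are all 10-element subsets of the 23-element ground set.
Number of bases = C(23,10).
C(23,10) = 23! / (10! * 13!) = 1144066.

1144066


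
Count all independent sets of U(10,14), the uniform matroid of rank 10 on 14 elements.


Independent sets of U(10,14) are all subsets of size <= 10.
Count = (14 choose 0) + (14 choose 1) + (14 choose 2) + (14 choose 3) + (14 choose 4) + (14 choose 5) + (14 choose 6) + (14 choose 7) + (14 choose 8) + (14 choose 9) + (14 choose 10)
     = 1 + 14 + 91 + 364 + 1001 + 2002 + 3003 + 3432 + 3003 + 2002 + 1001
     = 15914.

15914


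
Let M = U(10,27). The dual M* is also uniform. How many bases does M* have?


The dual of U(r,n) is U(n-r, n) = U(17,27).
Bases of U(17,27) are all (17)-element subsets.
|B(M*)| = C(27,17) = 27! / (17! * 10!) = 8436285.

8436285


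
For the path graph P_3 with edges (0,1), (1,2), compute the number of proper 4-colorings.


P(P_3, k) = k * (k-1)^(2).
P(4) = 4 * 3^2 = 4 * 9 = 36.

36


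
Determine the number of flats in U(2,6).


Flats of U(2,6): every subset of size < 2 is a flat, plus E itself.
Count = (6 choose 0) + (6 choose 1) + 1
     = 1 + 6 + 1
     = 8.

8


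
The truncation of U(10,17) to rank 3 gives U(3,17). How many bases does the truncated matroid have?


Truncating U(10,17) to rank 3 gives U(3,17).
Bases of U(3,17) are all 3-element subsets of 17 elements.
Number of bases = (17 choose 3) = 680.

680


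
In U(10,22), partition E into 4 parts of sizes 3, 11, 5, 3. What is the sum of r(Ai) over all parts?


r(Ai) = min(|Ai|, 10) for each part.
Sum = min(3,10) + min(11,10) + min(5,10) + min(3,10)
    = 3 + 10 + 5 + 3
    = 21.

21


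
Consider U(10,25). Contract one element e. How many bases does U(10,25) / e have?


Contracting e from U(10,25) gives U(9,24).
Bases of U(9,24) = (24 choose 9) = 1307504.

1307504


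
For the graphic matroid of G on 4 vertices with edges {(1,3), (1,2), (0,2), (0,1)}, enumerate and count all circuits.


A circuit in a graphic matroid = edge set of a simple cycle.
G has 4 vertices and 4 edges.
Enumerating all minimal edge subsets forming cycles...
Total circuits found: 1.

1


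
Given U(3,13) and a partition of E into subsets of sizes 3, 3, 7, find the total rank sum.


r(Ai) = min(|Ai|, 3) for each part.
Sum = min(3,3) + min(3,3) + min(7,3)
    = 3 + 3 + 3
    = 9.

9


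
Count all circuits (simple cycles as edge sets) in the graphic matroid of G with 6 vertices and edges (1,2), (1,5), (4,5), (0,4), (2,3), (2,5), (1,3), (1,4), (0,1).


A circuit in a graphic matroid = edge set of a simple cycle.
G has 6 vertices and 9 edges.
Enumerating all minimal edge subsets forming cycles...
Total circuits found: 10.

10


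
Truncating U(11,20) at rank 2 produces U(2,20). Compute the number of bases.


Truncating U(11,20) to rank 2 gives U(2,20).
Bases of U(2,20) are all 2-element subsets of 20 elements.
Number of bases = C(20,2) = (20 * 19) / (1 * 2) = 190.

190


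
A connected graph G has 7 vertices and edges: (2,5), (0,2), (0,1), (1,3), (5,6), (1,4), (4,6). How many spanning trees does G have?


By Kirchhoff's matrix tree theorem, the number of spanning trees equals
the determinant of any cofactor of the Laplacian matrix L.
G has 7 vertices and 7 edges.
Computing the (6 x 6) cofactor determinant gives 6.

6


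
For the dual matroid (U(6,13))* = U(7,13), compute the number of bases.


The dual of U(r,n) is U(n-r, n) = U(7,13).
Bases of U(7,13) are all (7)-element subsets.
|B(M*)| = C(13,7) = 13! / (7! * 6!) = 1716.

1716


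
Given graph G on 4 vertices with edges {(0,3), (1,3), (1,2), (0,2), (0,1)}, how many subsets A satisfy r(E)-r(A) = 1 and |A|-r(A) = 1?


R(x,y) = sum over A in 2^E of x^(r(E)-r(A)) * y^(|A|-r(A)).
G has 4 vertices, 5 edges. r(E) = 3.
Enumerate all 2^5 = 32 subsets.
Count subsets with r(E)-r(A)=1 and |A|-r(A)=1: 2.

2


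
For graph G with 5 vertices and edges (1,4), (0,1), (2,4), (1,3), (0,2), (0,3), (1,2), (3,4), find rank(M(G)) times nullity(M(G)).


r(M) = |V| - c = 5 - 1 = 4.
nullity = |E| - r(M) = 8 - 4 = 4.
Product = 4 * 4 = 16.

16


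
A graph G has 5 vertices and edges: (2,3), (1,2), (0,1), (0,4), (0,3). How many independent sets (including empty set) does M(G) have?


An independent set in a graphic matroid is an acyclic edge subset.
G has 5 vertices and 5 edges.
Enumerate all 2^5 = 32 subsets, checking for acyclicity.
Total independent sets = 30.

30


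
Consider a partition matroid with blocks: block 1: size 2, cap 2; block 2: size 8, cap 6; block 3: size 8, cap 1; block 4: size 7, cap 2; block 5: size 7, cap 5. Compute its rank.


Rank of a partition matroid = sum of min(|Si|, ci) for each block.
= min(2,2) + min(8,6) + min(8,1) + min(7,2) + min(7,5)
= 2 + 6 + 1 + 2 + 5
= 16.

16


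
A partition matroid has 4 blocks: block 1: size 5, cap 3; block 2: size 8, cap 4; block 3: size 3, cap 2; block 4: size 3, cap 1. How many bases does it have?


A basis picks exactly ci elements from block i.
Number of bases = product of C(|Si|, ci).
= C(5,3) * C(8,4) * C(3,2) * C(3,1)
= 10 * 70 * 3 * 3
= 6300.

6300


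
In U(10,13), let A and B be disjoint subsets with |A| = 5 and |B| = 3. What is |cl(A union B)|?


|A union B| = 5 + 3 = 8 (disjoint).
In U(10,13), cl(S) = S if |S| < 10, else cl(S) = E.
Since 8 < 10, cl(A union B) = A union B.
|cl(A union B)| = 8.

8


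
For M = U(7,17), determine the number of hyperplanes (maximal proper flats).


Hyperplanes of U(7,17) are flats of rank 6.
In a uniform matroid, these are exactly the (6)-element subsets.
Count = (17 choose 6) = 12376.

12376


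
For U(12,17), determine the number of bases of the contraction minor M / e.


Contracting e from U(12,17) gives U(11,16).
Bases of U(11,16) = C(16,11) = 16! / (11! * 5!) = 4368.

4368


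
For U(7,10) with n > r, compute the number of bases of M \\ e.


Deleting e from U(7,10) gives U(7,9) since n > r.
Bases of U(7,9) = (9 choose 7) = 36.

36


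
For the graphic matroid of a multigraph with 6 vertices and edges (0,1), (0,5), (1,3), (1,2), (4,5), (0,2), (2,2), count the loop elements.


In a graphic matroid, a loop is a self-loop edge (u,u) with rank 0.
Examining all 7 edges for self-loops...
Self-loops found: (2,2)
Number of loops = 1.

1


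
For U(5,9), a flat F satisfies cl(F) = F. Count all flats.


Flats of U(5,9): every subset of size < 5 is a flat, plus E itself.
Count = (9 choose 0) + (9 choose 1) + (9 choose 2) + (9 choose 3) + (9 choose 4) + 1
     = 1 + 9 + 36 + 84 + 126 + 1
     = 257.

257


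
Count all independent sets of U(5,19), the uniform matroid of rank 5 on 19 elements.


Independent sets of U(5,19) are all subsets of size <= 5.
Count = C(19,0) + C(19,1) + C(19,2) + C(19,3) + C(19,4) + C(19,5)
     = 1 + 19 + 171 + 969 + 3876 + 11628
     = 16664.

16664


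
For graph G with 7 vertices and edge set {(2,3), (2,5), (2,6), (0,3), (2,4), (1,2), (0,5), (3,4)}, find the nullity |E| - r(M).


Cycle rank (nullity) = |E| - r(M) = |E| - (|V| - c).
|E| = 8, |V| = 7, c = 1.
Nullity = 8 - (7 - 1) = 8 - 6 = 2.

2


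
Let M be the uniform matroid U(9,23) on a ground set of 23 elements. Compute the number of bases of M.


Bases of U(9,23) are all 9-element subsets of the 23-element ground set.
Number of bases = C(23,9).
C(23,9) = 23! / (9! * 14!) = 817190.

817190


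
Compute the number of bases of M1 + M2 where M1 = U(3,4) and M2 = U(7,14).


Bases of a direct sum M1 + M2: |B| = |B(M1)| * |B(M2)|.
|B(U(3,4))| = C(4,3) = 4.
|B(U(7,14))| = C(14,7) = 3432.
Total bases = 4 * 3432 = 13728.

13728


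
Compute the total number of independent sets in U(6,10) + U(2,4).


For a direct sum, |I(M1+M2)| = |I(M1)| * |I(M2)|.
|I(U(6,10))| = sum C(10,k) for k=0..6 = 848.
|I(U(2,4))| = sum C(4,k) for k=0..2 = 11.
Total = 848 * 11 = 9328.

9328


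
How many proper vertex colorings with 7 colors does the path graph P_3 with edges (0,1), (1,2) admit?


P(P_3, k) = k * (k-1)^(2).
P(7) = 7 * 6^2 = 7 * 36 = 252.

252


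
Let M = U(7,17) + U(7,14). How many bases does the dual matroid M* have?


(M1+M2)* = M1* + M2*.
M1* = U(10,17), bases: C(17,10) = 19448.
M2* = U(7,14), bases: C(14,7) = 3432.
|B(M*)| = 19448 * 3432 = 66745536.

66745536


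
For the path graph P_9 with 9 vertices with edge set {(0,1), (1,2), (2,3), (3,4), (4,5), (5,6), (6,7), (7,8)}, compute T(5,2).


A path on 9 vertices is a tree with 8 edges.
T(x,y) = x^(8) for any tree.
T(5,2) = 5^8 = 390625.

390625


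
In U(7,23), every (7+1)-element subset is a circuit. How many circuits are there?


In U(7,23), circuits are the (8)-element subsets.
Any set of 8 elements is dependent, and removing any one element gives
an independent set of size 7, so it is a minimal dependent set.
Number of circuits = C(23,8) = 23! / (8! * 15!) = 490314.

490314


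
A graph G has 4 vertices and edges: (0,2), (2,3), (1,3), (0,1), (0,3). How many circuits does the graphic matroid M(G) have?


A circuit in a graphic matroid = edge set of a simple cycle.
G has 4 vertices and 5 edges.
Enumerating all minimal edge subsets forming cycles...
Total circuits found: 3.

3


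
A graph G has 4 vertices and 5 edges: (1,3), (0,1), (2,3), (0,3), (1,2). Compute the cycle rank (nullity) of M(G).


Cycle rank (nullity) = |E| - r(M) = |E| - (|V| - c).
|E| = 5, |V| = 4, c = 1.
Nullity = 5 - (4 - 1) = 5 - 3 = 2.

2


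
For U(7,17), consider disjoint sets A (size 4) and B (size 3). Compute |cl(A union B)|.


|A union B| = 4 + 3 = 7 (disjoint).
In U(7,17), cl(S) = S if |S| < 7, else cl(S) = E.
Since 7 >= 7, cl(A union B) = E.
|cl(A union B)| = 17.

17


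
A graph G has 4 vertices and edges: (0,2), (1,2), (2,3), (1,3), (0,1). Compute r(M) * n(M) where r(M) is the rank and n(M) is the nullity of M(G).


r(M) = |V| - c = 4 - 1 = 3.
nullity = |E| - r(M) = 5 - 3 = 2.
Product = 3 * 2 = 6.

6


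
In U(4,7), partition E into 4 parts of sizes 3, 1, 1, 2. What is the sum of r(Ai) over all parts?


r(Ai) = min(|Ai|, 4) for each part.
Sum = min(3,4) + min(1,4) + min(1,4) + min(2,4)
    = 3 + 1 + 1 + 2
    = 7.

7


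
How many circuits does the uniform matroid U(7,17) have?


In U(7,17), circuits are the (8)-element subsets.
Any set of 8 elements is dependent, and removing any one element gives
an independent set of size 7, so it is a minimal dependent set.
Number of circuits = C(17,8) = 24310.

24310


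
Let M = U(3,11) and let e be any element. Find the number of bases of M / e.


Contracting e from U(3,11) gives U(2,10).
Bases of U(2,10) = (10 choose 2) = 45.

45


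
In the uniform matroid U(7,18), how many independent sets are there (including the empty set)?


Independent sets of U(7,18) are all subsets of size <= 7.
Count = (18 choose 0) + (18 choose 1) + (18 choose 2) + (18 choose 3) + (18 choose 4) + (18 choose 5) + (18 choose 6) + (18 choose 7)
     = 1 + 18 + 153 + 816 + 3060 + 8568 + 18564 + 31824
     = 63004.

63004


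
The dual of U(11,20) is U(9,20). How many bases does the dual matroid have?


The dual of U(r,n) is U(n-r, n) = U(9,20).
Bases of U(9,20) are all (9)-element subsets.
|B(M*)| = C(20,9) = 20! / (9! * 11!) = 167960.

167960


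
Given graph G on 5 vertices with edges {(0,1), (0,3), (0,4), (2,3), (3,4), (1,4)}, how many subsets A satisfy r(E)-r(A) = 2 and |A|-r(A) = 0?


R(x,y) = sum over A in 2^E of x^(r(E)-r(A)) * y^(|A|-r(A)).
G has 5 vertices, 6 edges. r(E) = 4.
Enumerate all 2^6 = 64 subsets.
Count subsets with r(E)-r(A)=2 and |A|-r(A)=0: 15.

15


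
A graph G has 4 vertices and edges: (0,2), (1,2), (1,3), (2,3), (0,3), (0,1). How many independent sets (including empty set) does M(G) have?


An independent set in a graphic matroid is an acyclic edge subset.
G has 4 vertices and 6 edges.
Enumerate all 2^6 = 64 subsets, checking for acyclicity.
Total independent sets = 38.

38


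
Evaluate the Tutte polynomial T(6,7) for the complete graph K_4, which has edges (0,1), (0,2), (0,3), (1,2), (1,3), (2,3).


T(K_4; x,y) = x^3 + 3x^2 + 4xy + 2x + y^3 + 3y^2 + 2y.
Substituting x=6, y=7:
= 216 + 108 + 168 + 12 + 343 + 147 + 14
= 1008.

1008


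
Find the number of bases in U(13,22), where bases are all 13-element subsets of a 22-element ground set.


Bases of U(13,22) are all 13-element subsets of the 22-element ground set.
Number of bases = C(22,13).
(22 choose 13) = 497420.

497420


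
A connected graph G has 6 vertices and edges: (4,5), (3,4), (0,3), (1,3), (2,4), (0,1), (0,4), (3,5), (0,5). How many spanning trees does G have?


By Kirchhoff's matrix tree theorem, the number of spanning trees equals
the determinant of any cofactor of the Laplacian matrix L.
G has 6 vertices and 9 edges.
Computing the (5 x 5) cofactor determinant gives 40.

40


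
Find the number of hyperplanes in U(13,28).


Hyperplanes of U(13,28) are flats of rank 12.
In a uniform matroid, these are exactly the (12)-element subsets.
Count = C(28,12) = 28! / (12! * 16!) = 30421755.

30421755


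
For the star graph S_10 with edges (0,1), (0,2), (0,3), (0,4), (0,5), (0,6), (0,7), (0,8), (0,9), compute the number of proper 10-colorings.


P(tree, k) = k * (k-1)^(9) for any tree on 10 vertices.
P(10) = 10 * 9^9 = 10 * 387420489 = 3874204890.

3874204890


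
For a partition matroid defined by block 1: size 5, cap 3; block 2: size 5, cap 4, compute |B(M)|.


A basis picks exactly ci elements from block i.
Number of bases = product of C(|Si|, ci).
= C(5,3) * C(5,4)
= 10 * 5
= 50.

50


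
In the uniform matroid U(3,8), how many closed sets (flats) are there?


Flats of U(3,8): every subset of size < 3 is a flat, plus E itself.
Count = (8 choose 0) + (8 choose 1) + (8 choose 2) + 1
     = 1 + 8 + 28 + 1
     = 38.

38


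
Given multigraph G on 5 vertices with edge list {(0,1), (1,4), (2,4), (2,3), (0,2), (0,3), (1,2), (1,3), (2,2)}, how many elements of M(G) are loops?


In a graphic matroid, a loop is a self-loop edge (u,u) with rank 0.
Examining all 9 edges for self-loops...
Self-loops found: (2,2)
Number of loops = 1.

1


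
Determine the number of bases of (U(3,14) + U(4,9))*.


(M1+M2)* = M1* + M2*.
M1* = U(11,14), bases: C(14,11) = 364.
M2* = U(5,9), bases: C(9,5) = 126.
|B(M*)| = 364 * 126 = 45864.

45864


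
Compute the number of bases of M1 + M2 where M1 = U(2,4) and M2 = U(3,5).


Bases of a direct sum M1 + M2: |B| = |B(M1)| * |B(M2)|.
|B(U(2,4))| = C(4,2) = 6.
|B(U(3,5))| = C(5,3) = 10.
Total bases = 6 * 10 = 60.

60


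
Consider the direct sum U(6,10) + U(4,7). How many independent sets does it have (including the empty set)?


For a direct sum, |I(M1+M2)| = |I(M1)| * |I(M2)|.
|I(U(6,10))| = sum C(10,k) for k=0..6 = 848.
|I(U(4,7))| = sum C(7,k) for k=0..4 = 99.
Total = 848 * 99 = 83952.

83952


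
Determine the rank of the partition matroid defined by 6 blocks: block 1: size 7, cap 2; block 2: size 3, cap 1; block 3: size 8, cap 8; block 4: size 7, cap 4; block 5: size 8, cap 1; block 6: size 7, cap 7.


Rank of a partition matroid = sum of min(|Si|, ci) for each block.
= min(7,2) + min(3,1) + min(8,8) + min(7,4) + min(8,1) + min(7,7)
= 2 + 1 + 8 + 4 + 1 + 7
= 23.

23


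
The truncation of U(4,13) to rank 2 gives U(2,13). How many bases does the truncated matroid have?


Truncating U(4,13) to rank 2 gives U(2,13).
Bases of U(2,13) are all 2-element subsets of 13 elements.
Number of bases = (13 choose 2) = 78.

78


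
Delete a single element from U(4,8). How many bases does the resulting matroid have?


Deleting e from U(4,8) gives U(4,7) since n > r.
Bases of U(4,7) = C(7,4) = 7! / (4! * 3!) = 35.

35


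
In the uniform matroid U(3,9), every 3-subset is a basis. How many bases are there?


Bases of U(3,9) are all 3-element subsets of the 9-element ground set.
Number of bases = C(9,3).
C(9,3) = 9! / (3! * 6!) = 84.

84


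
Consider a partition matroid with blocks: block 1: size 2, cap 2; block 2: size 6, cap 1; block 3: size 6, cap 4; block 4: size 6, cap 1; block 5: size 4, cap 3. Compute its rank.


Rank of a partition matroid = sum of min(|Si|, ci) for each block.
= min(2,2) + min(6,1) + min(6,4) + min(6,1) + min(4,3)
= 2 + 1 + 4 + 1 + 3
= 11.

11


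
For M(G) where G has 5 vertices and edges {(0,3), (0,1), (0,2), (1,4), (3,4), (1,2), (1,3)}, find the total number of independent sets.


An independent set in a graphic matroid is an acyclic edge subset.
G has 5 vertices and 7 edges.
Enumerate all 2^7 = 128 subsets, checking for acyclicity.
Total independent sets = 82.

82


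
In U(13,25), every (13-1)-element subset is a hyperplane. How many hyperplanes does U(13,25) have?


Hyperplanes of U(13,25) are flats of rank 12.
In a uniform matroid, these are exactly the (12)-element subsets.
Count = C(25,12) = 25! / (12! * 13!) = 5200300.

5200300


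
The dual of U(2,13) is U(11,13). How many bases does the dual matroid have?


The dual of U(r,n) is U(n-r, n) = U(11,13).
Bases of U(11,13) are all (11)-element subsets.
|B(M*)| = C(13,11) = 78.

78


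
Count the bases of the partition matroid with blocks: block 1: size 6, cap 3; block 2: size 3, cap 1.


A basis picks exactly ci elements from block i.
Number of bases = product of C(|Si|, ci).
= C(6,3) * C(3,1)
= 20 * 3
= 60.

60


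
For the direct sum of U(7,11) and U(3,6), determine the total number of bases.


Bases of a direct sum M1 + M2: |B| = |B(M1)| * |B(M2)|.
|B(U(7,11))| = C(11,7) = 330.
|B(U(3,6))| = C(6,3) = 20.
Total bases = 330 * 20 = 6600.

6600


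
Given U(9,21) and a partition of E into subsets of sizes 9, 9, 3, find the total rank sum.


r(Ai) = min(|Ai|, 9) for each part.
Sum = min(9,9) + min(9,9) + min(3,9)
    = 9 + 9 + 3
    = 21.

21


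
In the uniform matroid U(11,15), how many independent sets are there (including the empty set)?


Independent sets of U(11,15) are all subsets of size <= 11.
Count = (15 choose 0) + (15 choose 1) + (15 choose 2) + (15 choose 3) + (15 choose 4) + (15 choose 5) + (15 choose 6) + (15 choose 7) + (15 choose 8) + (15 choose 9) + (15 choose 10) + (15 choose 11)
     = 1 + 15 + 105 + 455 + 1365 + 3003 + 5005 + 6435 + 6435 + 5005 + 3003 + 1365
     = 32192.

32192


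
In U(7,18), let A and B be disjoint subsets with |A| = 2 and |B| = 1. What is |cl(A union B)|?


|A union B| = 2 + 1 = 3 (disjoint).
In U(7,18), cl(S) = S if |S| < 7, else cl(S) = E.
Since 3 < 7, cl(A union B) = A union B.
|cl(A union B)| = 3.

3


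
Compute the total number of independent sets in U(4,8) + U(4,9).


For a direct sum, |I(M1+M2)| = |I(M1)| * |I(M2)|.
|I(U(4,8))| = sum C(8,k) for k=0..4 = 163.
|I(U(4,9))| = sum C(9,k) for k=0..4 = 256.
Total = 163 * 256 = 41728.

41728


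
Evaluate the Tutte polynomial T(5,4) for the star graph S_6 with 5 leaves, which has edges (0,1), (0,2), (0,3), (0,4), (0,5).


A star on 6 vertices is a tree with 5 edges.
T(x,y) = x^(5) for any tree.
T(5,4) = 5^5 = 3125.

3125


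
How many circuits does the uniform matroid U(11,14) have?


In U(11,14), circuits are the (12)-element subsets.
Any set of 12 elements is dependent, and removing any one element gives
an independent set of size 11, so it is a minimal dependent set.
Number of circuits = (14 choose 12) = 91.

91


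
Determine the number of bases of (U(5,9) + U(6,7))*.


(M1+M2)* = M1* + M2*.
M1* = U(4,9), bases: C(9,4) = 126.
M2* = U(1,7), bases: C(7,1) = 7.
|B(M*)| = 126 * 7 = 882.

882


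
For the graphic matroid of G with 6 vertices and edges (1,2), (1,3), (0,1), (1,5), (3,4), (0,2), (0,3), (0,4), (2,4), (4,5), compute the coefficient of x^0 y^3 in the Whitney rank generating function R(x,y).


R(x,y) = sum over A in 2^E of x^(r(E)-r(A)) * y^(|A|-r(A)).
G has 6 vertices, 10 edges. r(E) = 5.
Enumerate all 2^10 = 1024 subsets.
Count subsets with r(E)-r(A)=0 and |A|-r(A)=3: 44.

44


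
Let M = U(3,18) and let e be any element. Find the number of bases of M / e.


Contracting e from U(3,18) gives U(2,17).
Bases of U(2,17) = (17 choose 2) = 136.

136


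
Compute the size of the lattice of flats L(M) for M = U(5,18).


Flats of U(5,18): every subset of size < 5 is a flat, plus E itself.
Count = C(18,0) + C(18,1) + C(18,2) + C(18,3) + C(18,4) + 1
     = 1 + 18 + 153 + 816 + 3060 + 1
     = 4049.

4049


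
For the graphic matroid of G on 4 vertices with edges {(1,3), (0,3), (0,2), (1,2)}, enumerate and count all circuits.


A circuit in a graphic matroid = edge set of a simple cycle.
G has 4 vertices and 4 edges.
Enumerating all minimal edge subsets forming cycles...
Total circuits found: 1.

1


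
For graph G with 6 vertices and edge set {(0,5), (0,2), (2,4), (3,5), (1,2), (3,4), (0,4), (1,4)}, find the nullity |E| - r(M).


Cycle rank (nullity) = |E| - r(M) = |E| - (|V| - c).
|E| = 8, |V| = 6, c = 1.
Nullity = 8 - (6 - 1) = 8 - 5 = 3.

3


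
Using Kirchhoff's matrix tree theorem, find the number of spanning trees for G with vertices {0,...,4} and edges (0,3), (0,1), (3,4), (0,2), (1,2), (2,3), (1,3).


By Kirchhoff's matrix tree theorem, the number of spanning trees equals
the determinant of any cofactor of the Laplacian matrix L.
G has 5 vertices and 7 edges.
Computing the (4 x 4) cofactor determinant gives 16.

16


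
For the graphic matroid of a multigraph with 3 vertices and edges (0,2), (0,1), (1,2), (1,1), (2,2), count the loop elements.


In a graphic matroid, a loop is a self-loop edge (u,u) with rank 0.
Examining all 5 edges for self-loops...
Self-loops found: (1,1), (2,2)
Number of loops = 2.

2


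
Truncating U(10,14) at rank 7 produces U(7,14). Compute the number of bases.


Truncating U(10,14) to rank 7 gives U(7,14).
Bases of U(7,14) are all 7-element subsets of 14 elements.
Number of bases = C(14,7) = 14! / (7! * 7!) = 3432.

3432


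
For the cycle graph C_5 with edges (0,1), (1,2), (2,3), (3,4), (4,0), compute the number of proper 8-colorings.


P(C_5, k) = (k-1)^5 + (-1)^5*(k-1).
P(8) = (7)^5 - 7
= 16807 - 7 = 16800.

16800
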